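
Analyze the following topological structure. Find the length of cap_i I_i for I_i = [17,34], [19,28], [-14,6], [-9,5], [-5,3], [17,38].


Intersection = [max(a_i), min(b_i)] = [19, 3].
Since 19 > 3, the intersection is empty.
Length = 0

0


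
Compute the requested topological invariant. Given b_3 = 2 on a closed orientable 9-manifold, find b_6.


Poincare duality for closed orientable n-manifolds: b_k = b_{n-k}.
Here n = 9, so b_6 = b_3 = 2

2


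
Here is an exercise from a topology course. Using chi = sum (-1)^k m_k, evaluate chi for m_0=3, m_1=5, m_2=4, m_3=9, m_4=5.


Morse theory: chi(M) = sum_k (-1)^k m_k where m_k = #(index-k critical points).
= (3) + (-5) + (4) + (-9) + (5) = -2

-2


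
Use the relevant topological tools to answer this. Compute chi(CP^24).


CP^24 has one cell in each even dimension 0, 2, ..., 2*24 (24+1 cells total).
All cells are even-dimensional, so chi = number of cells.
chi = 24 + 1 = 25

25


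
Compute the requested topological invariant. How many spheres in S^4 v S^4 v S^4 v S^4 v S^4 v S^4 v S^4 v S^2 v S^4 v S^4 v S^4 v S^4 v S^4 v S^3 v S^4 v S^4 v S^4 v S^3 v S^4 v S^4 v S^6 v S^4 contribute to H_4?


For a wedge of spheres, H_k (k>0) is free on one generator per sphere of dimension k.
Spheres of dimension 4: count = 18.
b_4 = 18

18


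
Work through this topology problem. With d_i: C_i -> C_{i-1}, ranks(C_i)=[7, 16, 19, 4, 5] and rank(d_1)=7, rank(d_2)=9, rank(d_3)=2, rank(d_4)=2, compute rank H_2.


rank H_k = rank(ker d_k) - rank(im d_{k+1}).
rank(ker d_2) = rank(C_2) - rank(d_2) = 19 - 9 = 10.
rank(im d_{2+1}) = 2.
rank H_2 = 10 - 2 = 8

8


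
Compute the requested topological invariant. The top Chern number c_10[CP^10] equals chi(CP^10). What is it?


For any closed oriented manifold, <e(TM),[M]> = chi(M).
chi(CP^10) = 10+1 = 11

11


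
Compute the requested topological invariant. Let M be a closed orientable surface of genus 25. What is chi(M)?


For a closed orientable surface of genus g: chi = 2 - 2g.
Here g = 25.
chi = 2 - 2*25 = 2 - 50 = -48

-48


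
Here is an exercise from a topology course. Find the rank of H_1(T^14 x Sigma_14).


pi_1(A x B) = pi_1(A) x pi_1(B); rank of abelianization = b_1.
b_1(T^14) = 14, b_1(Sigma_14) = 2*14 = 28.
b_1(product) = 14 + 28 = 42

42


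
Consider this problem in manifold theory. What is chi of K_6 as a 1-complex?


K_6: V = 6, E = C(6,2) = 15.
chi = V - E = 6 - 15 = -9

-9


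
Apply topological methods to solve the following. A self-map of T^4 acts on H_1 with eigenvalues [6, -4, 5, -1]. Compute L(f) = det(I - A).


For a torus self-map: L(f) = det(I - A) where A acts on H_1.
L(f) = (1-6) * (1--4) * (1-5) * (1--1) = -5 * 5 * -4 * 2 = 200

200


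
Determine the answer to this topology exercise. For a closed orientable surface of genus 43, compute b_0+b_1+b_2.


For Sigma_43: b_0 = 1, b_1 = 2g = 86, b_2 = 1.
Total = 1 + 86 + 1 = 88

88


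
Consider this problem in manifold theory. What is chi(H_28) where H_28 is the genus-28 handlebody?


A genus-g handlebody deformation retracts to a wedge of g circles.
chi(vee_g S^1) = 1 - g.
chi(H_28) = 1 - 28 = -27

-27


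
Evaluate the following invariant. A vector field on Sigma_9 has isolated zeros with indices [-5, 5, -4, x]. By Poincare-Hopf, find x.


Poincare-Hopf: sum of indices = chi(M).
chi(Sigma_9) = 2 - 2*9 = -16.
Sum of known indices = -4.
x = chi - (sum known) = -16 - (-4) = -12

-12


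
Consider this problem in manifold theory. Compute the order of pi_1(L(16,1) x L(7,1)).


pi_1(X x Y) = pi_1(X) x pi_1(Y).
pi_1(L(16,1)) = Z/16, pi_1(L(7,1)) = Z/7.
|Z/16 x Z/7| = 16 * 7 = 112

112


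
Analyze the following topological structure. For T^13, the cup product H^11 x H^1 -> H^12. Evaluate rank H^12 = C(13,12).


Cup product: H^p x H^q -> H^{p+q}; here p+q = 11+1 = 12.
rank H^k(T^n) = C(n,k).
C(13,12) = 13

13


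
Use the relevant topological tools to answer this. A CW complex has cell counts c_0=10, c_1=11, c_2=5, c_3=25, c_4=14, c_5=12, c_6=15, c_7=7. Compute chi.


chi = sum_k (-1)^k c_k.
= (-1)^0*10 + (-1)^1*11 + (-1)^2*5 + (-1)^3*25 + (-1)^4*14 + (-1)^5*12 + (-1)^6*15 + (-1)^7*7
= (10) + (-11) + (5) + (-25) + (14) + (-12) + (15) + (-7)
= -11

-11


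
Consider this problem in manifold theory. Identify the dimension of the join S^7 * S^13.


Join of spheres: S^m * S^n = S^{m+n+1}.
dim = 7 + 13 + 1 = 21

21


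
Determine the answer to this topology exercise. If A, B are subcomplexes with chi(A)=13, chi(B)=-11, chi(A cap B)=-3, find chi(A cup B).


chi(A cup B) = chi(A) + chi(B) - chi(A cap B)
= 13 + (-11) - (-3)
= 5

5


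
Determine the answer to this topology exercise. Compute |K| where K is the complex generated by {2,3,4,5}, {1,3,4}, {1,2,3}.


Each maximal simplex on m vertices has 2^m - 1 nonempty faces.
Take the union (dedupe shared faces).
Total distinct faces = 21

21


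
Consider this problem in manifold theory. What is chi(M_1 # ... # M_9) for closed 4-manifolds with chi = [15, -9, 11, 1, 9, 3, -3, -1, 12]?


For n-manifolds: chi(A#B) = chi(A) + chi(B) - chi(S^4).
chi(S^4) = 1 + (-1)^4 = 2.
chi(#) = (sum chi_i) - (9-1)*chi(S^4) = 38 - 8*2 = 22

22


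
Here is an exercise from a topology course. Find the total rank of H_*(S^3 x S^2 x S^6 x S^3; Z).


Total Betti number is multiplicative under products.
Each S^d (d>=1) has total Betti number 2.
There are 4 sphere factors.
Total = 2^4 = 16

16


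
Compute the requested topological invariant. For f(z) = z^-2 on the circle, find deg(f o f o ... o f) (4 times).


deg(f) = -2. Degree is multiplicative: deg(f^4) = (deg f)^4.
deg(f^4) = (-2)^4 = 16

16


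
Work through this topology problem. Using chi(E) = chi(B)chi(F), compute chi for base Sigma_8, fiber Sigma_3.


For a fiber bundle F -> E -> B (with CW structure): chi(E) = chi(B) * chi(F).
chi(Sigma_8) = -14, chi(Sigma_3) = -4.
chi(E) = (-14) * (-4) = 56

56


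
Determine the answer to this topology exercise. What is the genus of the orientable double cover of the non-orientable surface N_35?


chi(N_35) = 2 - 35 = -33.
Double cover: chi(Sigma_g) = 2 * chi(N_35) = 2*(-33) = -66.
2 - 2g = -66, so g = (2 - (-66))/2 = 68/2 = 34

34


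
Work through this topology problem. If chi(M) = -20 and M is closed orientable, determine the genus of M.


chi = 2 - 2g for closed orientable surfaces.
-20 = 2 - 2g
2g = 2 - (-20) = 22
g = 11

11


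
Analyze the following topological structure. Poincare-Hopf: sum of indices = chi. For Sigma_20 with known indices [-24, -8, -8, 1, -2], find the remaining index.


Poincare-Hopf: sum of indices = chi(M).
chi(Sigma_20) = 2 - 2*20 = -38.
Sum of known indices = -41.
x = chi - (sum known) = -38 - (-41) = 3

3


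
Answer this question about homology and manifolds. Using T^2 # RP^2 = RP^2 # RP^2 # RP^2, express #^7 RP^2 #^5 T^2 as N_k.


Since a >= 1, the sum is non-orientable; each T^2 can be replaced by RP^2 # RP^2 (since T^2#RP^2 = 3RP^2).
Total crosscaps k = 7 + 2*5 = 17.
Check via chi: chi = 7*1 + 5*0 - (7+5-1)*2 = -15 = 2 - k = -15. Consistent.

17


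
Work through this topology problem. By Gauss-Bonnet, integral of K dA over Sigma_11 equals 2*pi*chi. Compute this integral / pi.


Gauss-Bonnet: integral K dA = 2*pi*chi(M).
chi(Sigma_11) = 2 - 2*11 = -20.
(integral K dA)/pi = 2*chi = 2*(-20) = -40

-40


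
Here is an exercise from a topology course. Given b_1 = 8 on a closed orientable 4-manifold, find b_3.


Poincare duality for closed orientable n-manifolds: b_k = b_{n-k}.
Here n = 4, so b_3 = b_1 = 8

8


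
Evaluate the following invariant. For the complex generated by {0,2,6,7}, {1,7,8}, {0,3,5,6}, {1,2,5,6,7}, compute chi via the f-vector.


Enumerate all faces; f-vector: f_0=8, f_1=19, f_2=18, f_3=7, f_4=1.
chi = sum (-1)^k f_k = 1

1


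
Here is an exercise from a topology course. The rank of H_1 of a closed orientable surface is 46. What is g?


For a closed orientable surface: b_1 = 2g.
46 = 2g
g = 46 / 2 = 23

23


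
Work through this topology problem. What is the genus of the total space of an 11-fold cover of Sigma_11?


For an n-sheeted cover: chi(E) = n * chi(B).
chi(Sigma_11) = 2 - 2*11 = -20.
chi(E) = 11 * (-20) = -220.
genus(E) = (2 - chi(E))/2 = (2 - (-220))/2 = 222/2 = 111

111


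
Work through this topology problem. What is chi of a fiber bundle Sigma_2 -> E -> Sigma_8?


For a fiber bundle F -> E -> B (with CW structure): chi(E) = chi(B) * chi(F).
chi(Sigma_8) = -14, chi(Sigma_2) = -2.
chi(E) = (-14) * (-2) = 28

28


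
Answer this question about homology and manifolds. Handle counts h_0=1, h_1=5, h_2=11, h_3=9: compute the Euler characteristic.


Handles of index k contribute (-1)^k to chi (same as CW cells).
chi = (1) + (-5) + (11) + (-9) = -2

-2


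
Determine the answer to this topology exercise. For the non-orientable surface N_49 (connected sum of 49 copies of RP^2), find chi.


For a non-orientable closed surface with k crosscaps: chi = 2 - k.
Here k = 49.
chi = 2 - 49 = -47

-47


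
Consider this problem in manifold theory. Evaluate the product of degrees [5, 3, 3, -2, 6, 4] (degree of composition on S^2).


Degree is multiplicative: deg(composition) = product of degrees.
= (5) * (3) * (3) * (-2) * (6) * (4) = -2160

-2160


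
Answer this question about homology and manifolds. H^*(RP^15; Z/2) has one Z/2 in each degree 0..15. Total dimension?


H^k(RP^15; Z/2) = Z/2 for each 0 <= k <= 15.
Total dimension = 15 + 1 = 16

16


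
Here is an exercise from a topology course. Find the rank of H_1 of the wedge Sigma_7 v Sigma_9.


For a wedge: H_1(A v B) = H_1(A) + H_1(B).
b_1(Sigma_7) = 14, b_1(Sigma_9) = 18.
b_1 = 14 + 18 = 32

32


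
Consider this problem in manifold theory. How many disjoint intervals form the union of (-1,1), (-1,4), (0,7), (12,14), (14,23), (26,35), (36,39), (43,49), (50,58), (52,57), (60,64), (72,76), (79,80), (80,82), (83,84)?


Sort and merge overlapping open intervals.
Merged: (-1,7), (12,14), (14,23), (26,35), (36,39), (43,49), (50,58), (60,64), (72,76), (79,80), (80,82), (83,84).
Number of components = 12

12


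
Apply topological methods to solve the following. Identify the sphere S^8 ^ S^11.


S^m ^ S^n = S^{m+n}.
k = 8 + 11 = 19

19


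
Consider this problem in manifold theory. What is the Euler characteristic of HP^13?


HP^13 has one cell in each dimension 0, 4, ..., 4*13 (13+1 cells, all even-dim).
chi = 13 + 1 = 14

14


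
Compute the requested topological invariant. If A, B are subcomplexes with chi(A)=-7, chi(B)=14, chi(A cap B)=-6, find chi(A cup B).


chi(A cup B) = chi(A) + chi(B) - chi(A cap B)
= -7 + (14) - (-6)
= 13

13


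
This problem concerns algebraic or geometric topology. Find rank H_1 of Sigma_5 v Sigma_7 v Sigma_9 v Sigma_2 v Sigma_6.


For a wedge X v Y: reduced H_k(X v Y) = H_k(X) + H_k(Y).
Each Sigma_g contributes b_1 = 2g.
b_1 = 10 + 14 + 18 + 4 + 12 = 58

58


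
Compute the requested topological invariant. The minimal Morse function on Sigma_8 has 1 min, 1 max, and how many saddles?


A perfect Morse function has m_k = b_k.
For Sigma_8: b_0=1, b_1=2g=16, b_2=1.
Saddles m_1 = 2g = 16

16


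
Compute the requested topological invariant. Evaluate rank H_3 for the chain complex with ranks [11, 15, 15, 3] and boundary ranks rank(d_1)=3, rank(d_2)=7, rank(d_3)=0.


rank H_k = rank(ker d_k) - rank(im d_{k+1}).
rank(ker d_3) = rank(C_3) - rank(d_3) = 3 - 0 = 3.
rank(im d_{3+1}) = 0.
rank H_3 = 3 - 0 = 3

3


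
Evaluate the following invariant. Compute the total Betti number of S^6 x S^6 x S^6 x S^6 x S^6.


Total Betti number is multiplicative under products.
Each S^d (d>=1) has total Betti number 2.
There are 5 sphere factors.
Total = 2^5 = 32

32


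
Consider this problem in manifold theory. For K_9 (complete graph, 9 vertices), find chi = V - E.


K_9: V = 9, E = C(9,2) = 36.
chi = V - E = 9 - 36 = -27

-27


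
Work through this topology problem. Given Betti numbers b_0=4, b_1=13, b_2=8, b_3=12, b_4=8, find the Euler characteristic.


chi = sum_k (-1)^k b_k.
= (4) + (-13) + (8) + (-12) + (8)
= -5

-5


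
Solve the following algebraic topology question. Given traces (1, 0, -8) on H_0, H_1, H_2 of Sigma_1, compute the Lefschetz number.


L(f) = tr(f_0*) - tr(f_1*) + tr(f_2*).
= 1 - (0) + (-8)
= -7

-7


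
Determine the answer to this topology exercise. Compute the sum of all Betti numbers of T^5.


b_k(T^5) = C(5,k), so the sum over k is sum_k C(5,k) = 2^5.
Total = 2^5 = 32

32


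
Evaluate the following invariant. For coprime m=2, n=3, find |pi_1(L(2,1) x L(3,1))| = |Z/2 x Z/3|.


pi_1(X x Y) = pi_1(X) x pi_1(Y).
pi_1(L(2,1)) = Z/2, pi_1(L(3,1)) = Z/3.
|Z/2 x Z/3| = 2 * 3 = 6

6


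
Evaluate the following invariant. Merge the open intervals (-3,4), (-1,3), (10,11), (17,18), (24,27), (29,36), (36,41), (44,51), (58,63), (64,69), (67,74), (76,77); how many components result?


Sort and merge overlapping open intervals.
Merged: (-3,4), (10,11), (17,18), (24,27), (29,36), (36,41), (44,51), (58,63), (64,74), (76,77).
Number of components = 10

10


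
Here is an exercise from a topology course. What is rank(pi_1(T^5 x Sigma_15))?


pi_1(A x B) = pi_1(A) x pi_1(B); rank of abelianization = b_1.
b_1(T^5) = 5, b_1(Sigma_15) = 2*15 = 30.
b_1(product) = 5 + 30 = 35

35


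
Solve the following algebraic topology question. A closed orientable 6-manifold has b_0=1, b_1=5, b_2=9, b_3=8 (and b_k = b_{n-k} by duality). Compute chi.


By Poincare duality b_k = b_{6-k}, so full Betti numbers: b_0=1, b_1=5, b_2=9, b_3=8, b_4=9, b_5=5, b_6=1.
chi = sum (-1)^k b_k = 2

2


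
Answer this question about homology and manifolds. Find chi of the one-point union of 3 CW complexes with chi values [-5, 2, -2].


chi(A v B) = chi(A) + chi(B) - 1 (one point identified).
For 3 spaces: chi = (sum chi_i) - (3 - 1).
sum = -5; chi = -5 - 2 = -7

-7


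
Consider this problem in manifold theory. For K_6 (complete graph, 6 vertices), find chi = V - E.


K_6: V = 6, E = C(6,2) = 15.
chi = V - E = 6 - 15 = -9

-9


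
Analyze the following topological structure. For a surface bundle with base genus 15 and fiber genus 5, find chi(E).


For a fiber bundle F -> E -> B (with CW structure): chi(E) = chi(B) * chi(F).
chi(Sigma_15) = -28, chi(Sigma_5) = -8.
chi(E) = (-28) * (-8) = 224

224


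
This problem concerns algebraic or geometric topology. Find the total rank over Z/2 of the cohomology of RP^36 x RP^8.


dim H^*(RP^n; Z/2) = n+1 (one Z/2 in each degree 0..n).
Total Betti number is multiplicative.
Total = (36+1) * (8+1) = 37 * 9 = 333

333


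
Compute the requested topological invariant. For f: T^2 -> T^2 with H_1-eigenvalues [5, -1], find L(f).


For a torus self-map: L(f) = det(I - A) where A acts on H_1.
L(f) = (1-5) * (1--1) = -4 * 2 = -8

-8


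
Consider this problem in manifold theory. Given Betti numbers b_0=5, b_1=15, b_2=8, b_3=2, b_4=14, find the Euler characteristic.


chi = sum_k (-1)^k b_k.
= (5) + (-15) + (8) + (-2) + (14)
= 10

10


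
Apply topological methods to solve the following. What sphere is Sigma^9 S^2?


Each suspension raises dimension by 1: Sigma S^n = S^{n+1}.
Sigma^9 S^2 = S^{2+9} = S^11

11


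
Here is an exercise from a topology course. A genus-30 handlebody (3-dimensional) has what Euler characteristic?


A genus-g handlebody deformation retracts to a wedge of g circles.
chi(vee_g S^1) = 1 - g.
chi(H_30) = 1 - 30 = -29

-29


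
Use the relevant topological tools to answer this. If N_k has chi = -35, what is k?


chi = 2 - k for closed non-orientable surfaces with k crosscaps.
-35 = 2 - k
k = 2 - (-35) = 37

37


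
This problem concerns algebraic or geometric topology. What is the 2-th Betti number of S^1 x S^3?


Each S^d has Poincare polynomial 1 + t^d.
The product S^1 x S^3 has Poincare polynomial prod(1+t^d_i).
Expanding: b_0=1, b_1=1, b_3=1, b_4=1.
b_2 = 0

0


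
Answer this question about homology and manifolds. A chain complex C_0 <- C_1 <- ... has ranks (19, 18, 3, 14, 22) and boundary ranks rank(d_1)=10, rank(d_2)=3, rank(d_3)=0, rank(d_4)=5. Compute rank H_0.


rank H_k = rank(ker d_k) - rank(im d_{k+1}).
rank(ker d_0) = rank(C_0) - rank(d_0) = 19 - 0 = 19.
rank(im d_{0+1}) = 10.
rank H_0 = 19 - 10 = 9

9


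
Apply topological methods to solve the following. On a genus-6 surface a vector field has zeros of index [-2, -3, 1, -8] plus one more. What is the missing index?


Poincare-Hopf: sum of indices = chi(M).
chi(Sigma_6) = 2 - 2*6 = -10.
Sum of known indices = -12.
x = chi - (sum known) = -10 - (-12) = 2

2


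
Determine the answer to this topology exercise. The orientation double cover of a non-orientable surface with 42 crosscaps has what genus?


chi(N_42) = 2 - 42 = -40.
Double cover: chi(Sigma_g) = 2 * chi(N_42) = 2*(-40) = -80.
2 - 2g = -80, so g = (2 - (-80))/2 = 82/2 = 41

41


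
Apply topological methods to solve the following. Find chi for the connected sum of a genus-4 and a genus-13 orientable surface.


chi(Sigma_4) = 2 - 2*4 = -6
chi(Sigma_13) = 2 - 2*13 = -24
For surfaces: chi(A#B) = chi(A) + chi(B) - 2.
chi = -6 + -24 - 2 = -32

-32


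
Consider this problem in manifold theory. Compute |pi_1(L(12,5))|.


pi_1(L(p,q)) = Z/pZ for any q coprime to p.
|pi_1(L(12,5))| = 12

12


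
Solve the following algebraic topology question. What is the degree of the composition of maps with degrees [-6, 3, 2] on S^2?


Degree is multiplicative: deg(composition) = product of degrees.
= (-6) * (3) * (2) = -36

-36


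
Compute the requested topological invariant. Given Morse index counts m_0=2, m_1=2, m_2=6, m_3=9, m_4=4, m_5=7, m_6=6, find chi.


Morse theory: chi(M) = sum_k (-1)^k m_k where m_k = #(index-k critical points).
= (2) + (-2) + (6) + (-9) + (4) + (-7) + (6) = 0

0


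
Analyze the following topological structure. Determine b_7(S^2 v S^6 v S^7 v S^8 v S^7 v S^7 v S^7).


For a wedge of spheres, H_k (k>0) is free on one generator per sphere of dimension k.
Spheres of dimension 7: count = 4.
b_7 = 4

4


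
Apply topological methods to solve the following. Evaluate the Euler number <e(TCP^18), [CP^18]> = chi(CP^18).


For any closed oriented manifold, <e(TM),[M]> = chi(M).
chi(CP^18) = 18+1 = 19

19


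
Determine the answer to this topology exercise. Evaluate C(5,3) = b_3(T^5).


By the Kunneth formula, b_k(T^n) = C(n,k).
b_3(T^5) = C(5,3).
C(5,3) = 5!/(3!*2!) = 10

10


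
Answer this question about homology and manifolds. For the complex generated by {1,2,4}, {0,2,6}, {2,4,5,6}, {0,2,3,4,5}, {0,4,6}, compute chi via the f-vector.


Enumerate all faces; f-vector: f_0=7, f_1=16, f_2=16, f_3=6, f_4=1.
chi = sum (-1)^k f_k = 2

2


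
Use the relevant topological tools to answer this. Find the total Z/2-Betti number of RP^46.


H^k(RP^46; Z/2) = Z/2 for each 0 <= k <= 46.
Total dimension = 46 + 1 = 47

47


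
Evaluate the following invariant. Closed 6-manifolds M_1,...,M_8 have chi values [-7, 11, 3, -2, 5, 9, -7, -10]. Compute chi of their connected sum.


For n-manifolds: chi(A#B) = chi(A) + chi(B) - chi(S^6).
chi(S^6) = 1 + (-1)^6 = 2.
chi(#) = (sum chi_i) - (8-1)*chi(S^6) = 2 - 7*2 = -12

-12


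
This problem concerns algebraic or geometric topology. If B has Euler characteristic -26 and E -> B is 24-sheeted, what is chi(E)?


For a finite covering: chi(E) = (number of sheets) * chi(B).
chi(E) = 24 * (-26) = -624

-624


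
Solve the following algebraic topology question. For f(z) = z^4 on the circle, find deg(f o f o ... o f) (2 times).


deg(f) = 4. Degree is multiplicative: deg(f^2) = (deg f)^2.
deg(f^2) = (4)^2 = 16

16


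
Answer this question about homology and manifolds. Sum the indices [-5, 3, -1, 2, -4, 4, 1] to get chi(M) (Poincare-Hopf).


Poincare-Hopf: chi(M) = sum of indices of zeros.
chi = (-5) + (3) + (-1) + (2) + (-4) + (4) + (1) = 0

0


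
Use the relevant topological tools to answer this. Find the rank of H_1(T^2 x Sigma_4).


pi_1(A x B) = pi_1(A) x pi_1(B); rank of abelianization = b_1.
b_1(T^2) = 2, b_1(Sigma_4) = 2*4 = 8.
b_1(product) = 2 + 8 = 10

10


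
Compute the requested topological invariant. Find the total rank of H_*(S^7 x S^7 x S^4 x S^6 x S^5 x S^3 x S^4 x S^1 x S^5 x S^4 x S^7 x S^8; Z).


Total Betti number is multiplicative under products.
Each S^d (d>=1) has total Betti number 2.
There are 12 sphere factors.
Total = 2^12 = 4096

4096


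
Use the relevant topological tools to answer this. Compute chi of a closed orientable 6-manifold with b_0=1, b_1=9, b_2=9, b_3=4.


By Poincare duality b_k = b_{6-k}, so full Betti numbers: b_0=1, b_1=9, b_2=9, b_3=4, b_4=9, b_5=9, b_6=1.
chi = sum (-1)^k b_k = -2

-2


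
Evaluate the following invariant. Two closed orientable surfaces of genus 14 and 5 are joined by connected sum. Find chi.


chi(Sigma_14) = 2 - 2*14 = -26
chi(Sigma_5) = 2 - 2*5 = -8
For surfaces: chi(A#B) = chi(A) + chi(B) - 2.
chi = -26 + -8 - 2 = -36

-36


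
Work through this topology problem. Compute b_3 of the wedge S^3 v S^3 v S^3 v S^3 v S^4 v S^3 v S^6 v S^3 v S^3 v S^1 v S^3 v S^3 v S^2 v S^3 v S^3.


For a wedge of spheres, H_k (k>0) is free on one generator per sphere of dimension k.
Spheres of dimension 3: count = 11.
b_3 = 11

11


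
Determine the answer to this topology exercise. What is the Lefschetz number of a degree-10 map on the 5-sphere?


On S^5: L(f) = tr(f_0*) + (-1)^5 tr(f_5*) = 1 + (-1)^5 * deg(f).
L(f) = 1 + (-1)^5 * 10 = 1 + -10 = -9

-9


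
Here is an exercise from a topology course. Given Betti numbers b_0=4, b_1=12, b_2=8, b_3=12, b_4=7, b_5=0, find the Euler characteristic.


chi = sum_k (-1)^k b_k.
= (4) + (-12) + (8) + (-12) + (7) + (0)
= -5

-5


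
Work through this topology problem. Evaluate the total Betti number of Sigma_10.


For Sigma_10: b_0 = 1, b_1 = 2g = 20, b_2 = 1.
Total = 1 + 20 + 1 = 22

22


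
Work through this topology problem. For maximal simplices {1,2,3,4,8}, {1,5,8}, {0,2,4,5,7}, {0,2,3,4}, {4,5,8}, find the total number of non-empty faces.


Each maximal simplex on m vertices has 2^m - 1 nonempty faces.
Take the union (dedupe shared faces).
Total distinct faces = 67

67


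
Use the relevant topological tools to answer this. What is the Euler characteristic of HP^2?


HP^2 has one cell in each dimension 0, 4, ..., 4*2 (2+1 cells, all even-dim).
chi = 2 + 1 = 3

3


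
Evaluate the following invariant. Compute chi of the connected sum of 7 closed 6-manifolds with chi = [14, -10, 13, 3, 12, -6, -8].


For n-manifolds: chi(A#B) = chi(A) + chi(B) - chi(S^6).
chi(S^6) = 1 + (-1)^6 = 2.
chi(#) = (sum chi_i) - (7-1)*chi(S^6) = 18 - 6*2 = 6

6


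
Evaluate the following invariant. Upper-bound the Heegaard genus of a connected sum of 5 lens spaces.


Heegaard genus satisfies g(A#B) <= g(A) + g(B).
Each lens space has g = 1.
Upper bound: 5 * 1 = 5

5


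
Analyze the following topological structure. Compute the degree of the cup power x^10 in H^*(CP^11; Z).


|x| = 2 in H^*(CP^n).
|x^10| = 10 * |x| = 10 * 2 = 20

20


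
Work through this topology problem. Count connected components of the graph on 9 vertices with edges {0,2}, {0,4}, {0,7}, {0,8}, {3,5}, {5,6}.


Run DFS/union-find over 9 vertices.
V = 9, E = 6.
Number of components = 3

3


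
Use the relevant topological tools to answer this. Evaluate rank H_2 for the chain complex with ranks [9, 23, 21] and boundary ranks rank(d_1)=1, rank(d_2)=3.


rank H_k = rank(ker d_k) - rank(im d_{k+1}).
rank(ker d_2) = rank(C_2) - rank(d_2) = 21 - 3 = 18.
rank(im d_{2+1}) = 0.
rank H_2 = 18 - 0 = 18

18


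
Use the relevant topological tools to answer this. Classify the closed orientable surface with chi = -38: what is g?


chi = 2 - 2g for closed orientable surfaces.
-38 = 2 - 2g
2g = 2 - (-38) = 40
g = 20

20


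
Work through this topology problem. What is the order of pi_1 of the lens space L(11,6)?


pi_1(L(p,q)) = Z/pZ for any q coprime to p.
|pi_1(L(11,6))| = 11

11


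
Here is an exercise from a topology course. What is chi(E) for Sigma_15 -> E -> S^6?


chi(S^6) = 2 (n even), chi(Sigma_15) = 2 - 2*15 = -28.
chi(E) = 2 * (-28) = -56

-56


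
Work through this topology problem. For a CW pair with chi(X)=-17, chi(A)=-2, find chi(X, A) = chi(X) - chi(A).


Relative Euler characteristic: chi(X, A) = chi(X) - chi(A).
= -17 - (-2) = -15

-15


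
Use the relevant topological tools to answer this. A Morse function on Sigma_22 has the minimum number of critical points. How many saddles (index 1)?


A perfect Morse function has m_k = b_k.
For Sigma_22: b_0=1, b_1=2g=44, b_2=1.
Saddles m_1 = 2g = 44

44


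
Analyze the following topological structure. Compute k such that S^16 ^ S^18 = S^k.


S^m ^ S^n = S^{m+n}.
k = 16 + 18 = 34

34


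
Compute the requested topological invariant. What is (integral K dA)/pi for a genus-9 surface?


Gauss-Bonnet: integral K dA = 2*pi*chi(M).
chi(Sigma_9) = 2 - 2*9 = -16.
(integral K dA)/pi = 2*chi = 2*(-16) = -32

-32


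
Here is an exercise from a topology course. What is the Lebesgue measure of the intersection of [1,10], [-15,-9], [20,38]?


Intersection = [max(a_i), min(b_i)] = [20, -9].
Since 20 > -9, the intersection is empty.
Length = 0

0


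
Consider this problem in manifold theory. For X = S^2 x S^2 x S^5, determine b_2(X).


Each S^d has Poincare polynomial 1 + t^d.
The product S^2 x S^2 x S^5 has Poincare polynomial prod(1+t^d_i).
Expanding: b_0=1, b_2=2, b_4=1, b_5=1, b_7=2, b_9=1.
b_2 = 2

2


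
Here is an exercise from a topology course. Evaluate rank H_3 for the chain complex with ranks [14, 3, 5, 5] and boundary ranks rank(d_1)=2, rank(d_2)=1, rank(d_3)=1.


rank H_k = rank(ker d_k) - rank(im d_{k+1}).
rank(ker d_3) = rank(C_3) - rank(d_3) = 5 - 1 = 4.
rank(im d_{3+1}) = 0.
rank H_3 = 4 - 0 = 4

4


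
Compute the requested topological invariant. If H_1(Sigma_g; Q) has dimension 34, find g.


For a closed orientable surface: b_1 = 2g.
34 = 2g
g = 34 / 2 = 17

17


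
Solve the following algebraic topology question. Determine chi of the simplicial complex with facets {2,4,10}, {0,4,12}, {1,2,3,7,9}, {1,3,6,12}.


Enumerate all faces; f-vector: f_0=10, f_1=21, f_2=16, f_3=6, f_4=1.
chi = sum (-1)^k f_k = 0

0


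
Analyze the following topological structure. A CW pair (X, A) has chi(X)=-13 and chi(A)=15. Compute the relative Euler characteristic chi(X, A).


Relative Euler characteristic: chi(X, A) = chi(X) - chi(A).
= -13 - (15) = -28

-28


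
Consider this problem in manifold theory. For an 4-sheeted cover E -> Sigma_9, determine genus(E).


For an n-sheeted cover: chi(E) = n * chi(B).
chi(Sigma_9) = 2 - 2*9 = -16.
chi(E) = 4 * (-16) = -64.
genus(E) = (2 - chi(E))/2 = (2 - (-64))/2 = 66/2 = 33

33


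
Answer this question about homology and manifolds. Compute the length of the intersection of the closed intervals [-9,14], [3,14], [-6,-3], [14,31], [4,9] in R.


Intersection = [max(a_i), min(b_i)] = [14, -3].
Since 14 > -3, the intersection is empty.
Length = 0

0


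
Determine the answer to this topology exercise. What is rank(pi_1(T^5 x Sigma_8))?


pi_1(A x B) = pi_1(A) x pi_1(B); rank of abelianization = b_1.
b_1(T^5) = 5, b_1(Sigma_8) = 2*8 = 16.
b_1(product) = 5 + 16 = 21

21


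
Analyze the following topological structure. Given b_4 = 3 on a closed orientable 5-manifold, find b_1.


Poincare duality for closed orientable n-manifolds: b_k = b_{n-k}.
Here n = 5, so b_1 = b_4 = 3

3


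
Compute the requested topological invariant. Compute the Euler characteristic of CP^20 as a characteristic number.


For any closed oriented manifold, <e(TM),[M]> = chi(M).
chi(CP^20) = 20+1 = 21

21


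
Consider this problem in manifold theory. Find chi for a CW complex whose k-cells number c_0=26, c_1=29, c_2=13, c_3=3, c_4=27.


chi = sum_k (-1)^k c_k.
= (-1)^0*26 + (-1)^1*29 + (-1)^2*13 + (-1)^3*3 + (-1)^4*27
= (26) + (-29) + (13) + (-3) + (27)
= 34

34


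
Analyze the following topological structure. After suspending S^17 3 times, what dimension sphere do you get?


Each suspension raises dimension by 1: Sigma S^n = S^{n+1}.
Sigma^3 S^17 = S^{17+3} = S^20

20


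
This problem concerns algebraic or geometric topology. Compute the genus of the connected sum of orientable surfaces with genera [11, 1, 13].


Genus is additive under connected sum of orientable surfaces.
g = 11 + 1 + 13 = 25

25


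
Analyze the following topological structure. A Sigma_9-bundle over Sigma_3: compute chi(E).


For a fiber bundle F -> E -> B (with CW structure): chi(E) = chi(B) * chi(F).
chi(Sigma_3) = -4, chi(Sigma_9) = -16.
chi(E) = (-4) * (-16) = 64

64


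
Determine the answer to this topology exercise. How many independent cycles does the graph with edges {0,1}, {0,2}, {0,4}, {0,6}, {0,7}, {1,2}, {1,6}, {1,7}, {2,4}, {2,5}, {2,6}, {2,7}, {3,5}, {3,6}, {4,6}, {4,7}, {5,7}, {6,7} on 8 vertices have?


b_1 = E - V + (number of components).
E = 18, V = 8, components = 1.
b_1 = 18 - 8 + 1 = 11

11


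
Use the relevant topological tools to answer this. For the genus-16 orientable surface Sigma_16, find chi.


For a closed orientable surface of genus g: chi = 2 - 2g.
Here g = 16.
chi = 2 - 2*16 = 2 - 32 = -30

-30


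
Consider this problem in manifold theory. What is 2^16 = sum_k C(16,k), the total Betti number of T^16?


b_k(T^16) = C(16,k), so the sum over k is sum_k C(16,k) = 2^16.
Total = 2^16 = 65536

65536


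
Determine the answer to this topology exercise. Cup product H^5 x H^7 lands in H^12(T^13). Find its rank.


Cup product: H^p x H^q -> H^{p+q}; here p+q = 5+7 = 12.
rank H^k(T^n) = C(n,k).
C(13,12) = 13

13


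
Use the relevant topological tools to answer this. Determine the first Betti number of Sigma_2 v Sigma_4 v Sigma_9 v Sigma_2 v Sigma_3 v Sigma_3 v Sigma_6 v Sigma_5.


For a wedge X v Y: reduced H_k(X v Y) = H_k(X) + H_k(Y).
Each Sigma_g contributes b_1 = 2g.
b_1 = 4 + 8 + 18 + 4 + 6 + 6 + 12 + 10 = 68

68


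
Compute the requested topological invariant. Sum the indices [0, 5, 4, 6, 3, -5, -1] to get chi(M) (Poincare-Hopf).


Poincare-Hopf: chi(M) = sum of indices of zeros.
chi = (0) + (5) + (4) + (6) + (3) + (-5) + (-1) = 12

12


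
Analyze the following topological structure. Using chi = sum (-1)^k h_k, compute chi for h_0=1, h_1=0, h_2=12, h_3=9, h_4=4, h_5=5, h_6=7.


Handles of index k contribute (-1)^k to chi (same as CW cells).
chi = (1) + (0) + (12) + (-9) + (4) + (-5) + (7) = 10

10


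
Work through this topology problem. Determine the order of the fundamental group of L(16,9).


pi_1(L(p,q)) = Z/pZ for any q coprime to p.
|pi_1(L(16,9))| = 16

16


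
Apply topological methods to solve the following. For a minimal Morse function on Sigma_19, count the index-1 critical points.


A perfect Morse function has m_k = b_k.
For Sigma_19: b_0=1, b_1=2g=38, b_2=1.
Saddles m_1 = 2g = 38

38


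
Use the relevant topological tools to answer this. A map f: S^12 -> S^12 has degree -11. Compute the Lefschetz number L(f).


On S^12: L(f) = tr(f_0*) + (-1)^12 tr(f_12*) = 1 + (-1)^12 * deg(f).
L(f) = 1 + (-1)^12 * -11 = 1 + -11 = -10

-10


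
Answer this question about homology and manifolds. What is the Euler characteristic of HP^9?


HP^9 has one cell in each dimension 0, 4, ..., 4*9 (9+1 cells, all even-dim).
chi = 9 + 1 = 10

10


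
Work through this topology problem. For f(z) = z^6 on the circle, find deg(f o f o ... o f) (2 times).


deg(f) = 6. Degree is multiplicative: deg(f^2) = (deg f)^2.
deg(f^2) = (6)^2 = 36

36


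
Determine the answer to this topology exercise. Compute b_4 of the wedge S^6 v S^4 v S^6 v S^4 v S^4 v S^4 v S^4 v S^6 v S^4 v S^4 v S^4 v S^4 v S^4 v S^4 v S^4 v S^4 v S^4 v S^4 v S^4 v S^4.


For a wedge of spheres, H_k (k>0) is free on one generator per sphere of dimension k.
Spheres of dimension 4: count = 17.
b_4 = 17

17


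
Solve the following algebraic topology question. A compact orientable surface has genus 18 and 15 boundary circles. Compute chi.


For a compact orientable surface with genus g and b boundary components: chi = 2 - 2g - b.
chi = 2 - 2*18 - 15 = 2 - 36 - 15 = -49

-49


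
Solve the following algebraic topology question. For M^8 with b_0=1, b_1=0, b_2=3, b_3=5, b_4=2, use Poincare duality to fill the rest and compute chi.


By Poincare duality b_k = b_{8-k}, so full Betti numbers: b_0=1, b_1=0, b_2=3, b_3=5, b_4=2, b_5=5, b_6=3, b_7=0, b_8=1.
chi = sum (-1)^k b_k = 0

0


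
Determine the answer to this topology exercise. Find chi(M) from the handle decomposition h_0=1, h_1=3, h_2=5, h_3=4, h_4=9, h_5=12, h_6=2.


Handles of index k contribute (-1)^k to chi (same as CW cells).
chi = (1) + (-3) + (5) + (-4) + (9) + (-12) + (2) = -2

-2


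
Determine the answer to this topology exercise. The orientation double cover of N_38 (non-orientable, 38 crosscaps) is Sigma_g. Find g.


chi(N_38) = 2 - 38 = -36.
Double cover: chi(Sigma_g) = 2 * chi(N_38) = 2*(-36) = -72.
2 - 2g = -72, so g = (2 - (-72))/2 = 74/2 = 37

37


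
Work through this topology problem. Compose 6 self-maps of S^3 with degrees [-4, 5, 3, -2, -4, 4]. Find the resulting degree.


Degree is multiplicative: deg(composition) = product of degrees.
= (-4) * (5) * (3) * (-2) * (-4) * (4) = -1920

-1920


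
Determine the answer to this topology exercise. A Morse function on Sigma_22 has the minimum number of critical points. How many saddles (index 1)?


A perfect Morse function has m_k = b_k.
For Sigma_22: b_0=1, b_1=2g=44, b_2=1.
Saddles m_1 = 2g = 44

44


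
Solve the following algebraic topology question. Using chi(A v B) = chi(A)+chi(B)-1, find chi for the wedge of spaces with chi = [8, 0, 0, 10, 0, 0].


chi(A v B) = chi(A) + chi(B) - 1 (one point identified).
For 6 spaces: chi = (sum chi_i) - (6 - 1).
sum = 18; chi = 18 - 5 = 13

13


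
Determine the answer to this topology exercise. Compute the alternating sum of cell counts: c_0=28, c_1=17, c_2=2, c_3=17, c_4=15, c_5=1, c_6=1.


chi = sum_k (-1)^k c_k.
= (-1)^0*28 + (-1)^1*17 + (-1)^2*2 + (-1)^3*17 + (-1)^4*15 + (-1)^5*1 + (-1)^6*1
= (28) + (-17) + (2) + (-17) + (15) + (-1) + (1)
= 11

11


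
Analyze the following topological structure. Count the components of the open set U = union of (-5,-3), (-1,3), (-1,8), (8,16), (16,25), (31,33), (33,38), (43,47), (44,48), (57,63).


Sort and merge overlapping open intervals.
Merged: (-5,-3), (-1,8), (8,16), (16,25), (31,33), (33,38), (43,48), (57,63).
Number of components = 8

8


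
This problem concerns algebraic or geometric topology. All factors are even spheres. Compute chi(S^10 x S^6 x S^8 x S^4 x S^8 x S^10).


chi is multiplicative: chi(X x Y) = chi(X) chi(Y).
Each even-dim sphere has chi = 2. There are 6 factors.
chi = 2^6 = 64

64


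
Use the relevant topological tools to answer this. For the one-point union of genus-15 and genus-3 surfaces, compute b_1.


For a wedge: H_1(A v B) = H_1(A) + H_1(B).
b_1(Sigma_15) = 30, b_1(Sigma_3) = 6.
b_1 = 30 + 6 = 36

36


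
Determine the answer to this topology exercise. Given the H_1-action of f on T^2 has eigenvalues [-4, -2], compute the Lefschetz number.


For a torus self-map: L(f) = det(I - A) where A acts on H_1.
L(f) = (1--4) * (1--2) = 5 * 3 = 15

15


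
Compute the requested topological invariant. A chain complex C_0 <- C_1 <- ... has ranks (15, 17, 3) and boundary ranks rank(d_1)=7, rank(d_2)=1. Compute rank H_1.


rank H_k = rank(ker d_k) - rank(im d_{k+1}).
rank(ker d_1) = rank(C_1) - rank(d_1) = 17 - 7 = 10.
rank(im d_{1+1}) = 1.
rank H_1 = 10 - 1 = 9

9


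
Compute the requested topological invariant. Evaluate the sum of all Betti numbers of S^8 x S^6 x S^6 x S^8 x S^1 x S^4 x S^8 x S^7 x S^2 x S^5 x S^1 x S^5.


Total Betti number is multiplicative under products.
Each S^d (d>=1) has total Betti number 2.
There are 12 sphere factors.
Total = 2^12 = 4096

4096


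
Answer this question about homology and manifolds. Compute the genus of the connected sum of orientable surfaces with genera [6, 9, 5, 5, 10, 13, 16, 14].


Genus is additive under connected sum of orientable surfaces.
g = 6 + 9 + 5 + 5 + 10 + 13 + 16 + 14 = 78

78


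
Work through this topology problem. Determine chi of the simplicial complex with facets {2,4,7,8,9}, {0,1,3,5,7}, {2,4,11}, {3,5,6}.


Enumerate all faces; f-vector: f_0=11, f_1=24, f_2=22, f_3=10, f_4=2.
chi = sum (-1)^k f_k = 1

1


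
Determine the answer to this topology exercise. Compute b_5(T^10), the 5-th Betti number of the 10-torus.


By the Kunneth formula, b_k(T^n) = C(n,k).
b_5(T^10) = C(10,5).
C(10,5) = 10!/(5!*5!) = 252

252


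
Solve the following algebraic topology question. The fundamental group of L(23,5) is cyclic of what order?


pi_1(L(p,q)) = Z/pZ for any q coprime to p.
|pi_1(L(23,5))| = 23

23


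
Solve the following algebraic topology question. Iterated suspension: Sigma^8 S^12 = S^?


Each suspension raises dimension by 1: Sigma S^n = S^{n+1}.
Sigma^8 S^12 = S^{12+8} = S^20

20


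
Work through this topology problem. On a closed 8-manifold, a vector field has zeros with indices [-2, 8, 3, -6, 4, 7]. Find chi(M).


Poincare-Hopf: chi(M) = sum of indices of zeros.
chi = (-2) + (8) + (3) + (-6) + (4) + (7) = 14

14


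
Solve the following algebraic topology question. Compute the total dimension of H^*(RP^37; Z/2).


H^k(RP^37; Z/2) = Z/2 for each 0 <= k <= 37.
Total dimension = 37 + 1 = 38

38


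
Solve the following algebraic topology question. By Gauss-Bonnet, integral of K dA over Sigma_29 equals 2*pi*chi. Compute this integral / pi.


Gauss-Bonnet: integral K dA = 2*pi*chi(M).
chi(Sigma_29) = 2 - 2*29 = -56.
(integral K dA)/pi = 2*chi = 2*(-56) = -112

-112


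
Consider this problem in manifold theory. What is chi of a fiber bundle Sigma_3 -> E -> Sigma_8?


For a fiber bundle F -> E -> B (with CW structure): chi(E) = chi(B) * chi(F).
chi(Sigma_8) = -14, chi(Sigma_3) = -4.
chi(E) = (-14) * (-4) = 56

56


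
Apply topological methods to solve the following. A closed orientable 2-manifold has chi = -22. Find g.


chi = 2 - 2g for closed orientable surfaces.
-22 = 2 - 2g
2g = 2 - (-22) = 24
g = 12

12


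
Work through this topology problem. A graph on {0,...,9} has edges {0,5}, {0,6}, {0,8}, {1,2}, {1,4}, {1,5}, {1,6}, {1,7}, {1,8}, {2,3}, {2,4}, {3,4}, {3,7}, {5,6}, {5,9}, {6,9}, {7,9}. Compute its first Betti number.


b_1 = E - V + (number of components).
E = 17, V = 10, components = 1.
b_1 = 17 - 10 + 1 = 8

8


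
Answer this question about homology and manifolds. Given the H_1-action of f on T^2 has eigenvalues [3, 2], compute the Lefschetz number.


For a torus self-map: L(f) = det(I - A) where A acts on H_1.
L(f) = (1-3) * (1-2) = -2 * -1 = 2

2


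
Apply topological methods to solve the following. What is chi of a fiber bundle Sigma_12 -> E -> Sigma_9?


For a fiber bundle F -> E -> B (with CW structure): chi(E) = chi(B) * chi(F).
chi(Sigma_9) = -16, chi(Sigma_12) = -22.
chi(E) = (-16) * (-22) = 352

352


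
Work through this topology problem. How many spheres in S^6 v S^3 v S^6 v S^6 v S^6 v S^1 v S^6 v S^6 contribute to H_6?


For a wedge of spheres, H_k (k>0) is free on one generator per sphere of dimension k.
Spheres of dimension 6: count = 6.
b_6 = 6

6


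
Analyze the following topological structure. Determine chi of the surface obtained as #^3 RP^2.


For a non-orientable closed surface with k crosscaps: chi = 2 - k.
Here k = 3.
chi = 2 - 3 = -1

-1


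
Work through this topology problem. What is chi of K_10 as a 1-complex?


K_10: V = 10, E = C(10,2) = 45.
chi = V - E = 10 - 45 = -35

-35
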